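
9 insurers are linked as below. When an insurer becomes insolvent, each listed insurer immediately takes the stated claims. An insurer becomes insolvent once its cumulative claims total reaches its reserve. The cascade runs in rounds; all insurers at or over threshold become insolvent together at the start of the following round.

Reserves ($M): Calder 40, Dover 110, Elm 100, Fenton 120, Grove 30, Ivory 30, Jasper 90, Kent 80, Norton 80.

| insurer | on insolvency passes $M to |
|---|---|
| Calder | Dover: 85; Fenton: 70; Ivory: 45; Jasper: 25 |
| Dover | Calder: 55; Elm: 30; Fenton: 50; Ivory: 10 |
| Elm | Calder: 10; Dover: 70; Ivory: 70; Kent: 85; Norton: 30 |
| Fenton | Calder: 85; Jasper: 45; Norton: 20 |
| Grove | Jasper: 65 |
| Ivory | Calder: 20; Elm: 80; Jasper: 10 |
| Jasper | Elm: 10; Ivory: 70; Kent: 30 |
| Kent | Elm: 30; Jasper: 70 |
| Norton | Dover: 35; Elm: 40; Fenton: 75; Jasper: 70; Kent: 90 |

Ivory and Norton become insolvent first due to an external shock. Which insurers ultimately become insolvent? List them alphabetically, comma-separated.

Round 1 — Ivory, Norton become insolvent (initial).
  Calder: +20 → 20 < 40
  Dover: +35 → 35 < 110
  Elm: +80+40 → 120 ≥ 100
  Fenton: +75 → 75 < 120
  Jasper: +10+70 → 80 < 90
  Kent: +90 → 90 ≥ 80
Round 2 — Elm, Kent become insolvent.
  Calder: +10 → 30 < 40
  Dover: +70 → 105 < 110
  Jasper: +70 → 150 ≥ 90
Round 3 — Jasper becomes insolvent.
No further insolvencies.

Elm, Ivory, Jasper, Kent, Norton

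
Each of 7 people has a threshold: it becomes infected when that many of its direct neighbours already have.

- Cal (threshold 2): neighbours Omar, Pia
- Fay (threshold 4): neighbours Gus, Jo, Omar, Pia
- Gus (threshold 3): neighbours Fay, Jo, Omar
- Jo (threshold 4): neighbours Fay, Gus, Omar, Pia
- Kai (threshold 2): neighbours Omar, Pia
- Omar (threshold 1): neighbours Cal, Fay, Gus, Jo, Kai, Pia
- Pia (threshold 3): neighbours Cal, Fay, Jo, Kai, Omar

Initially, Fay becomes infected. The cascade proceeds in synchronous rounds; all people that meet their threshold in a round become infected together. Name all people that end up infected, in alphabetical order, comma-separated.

Round 1 — Fay becomes infected (initial).
Round 2 — checking thresholds:
  Gus: 1 of 3 neighbours < 3, holds.
  Jo: 1 of 4 neighbours < 4, holds.
  Omar: 1 of 6 neighbours ≥ 1, becomes infected.
  Pia: 1 of 5 neighbours < 3, holds.
Round 3 — no new infections; cascade stops.

Fay, Omar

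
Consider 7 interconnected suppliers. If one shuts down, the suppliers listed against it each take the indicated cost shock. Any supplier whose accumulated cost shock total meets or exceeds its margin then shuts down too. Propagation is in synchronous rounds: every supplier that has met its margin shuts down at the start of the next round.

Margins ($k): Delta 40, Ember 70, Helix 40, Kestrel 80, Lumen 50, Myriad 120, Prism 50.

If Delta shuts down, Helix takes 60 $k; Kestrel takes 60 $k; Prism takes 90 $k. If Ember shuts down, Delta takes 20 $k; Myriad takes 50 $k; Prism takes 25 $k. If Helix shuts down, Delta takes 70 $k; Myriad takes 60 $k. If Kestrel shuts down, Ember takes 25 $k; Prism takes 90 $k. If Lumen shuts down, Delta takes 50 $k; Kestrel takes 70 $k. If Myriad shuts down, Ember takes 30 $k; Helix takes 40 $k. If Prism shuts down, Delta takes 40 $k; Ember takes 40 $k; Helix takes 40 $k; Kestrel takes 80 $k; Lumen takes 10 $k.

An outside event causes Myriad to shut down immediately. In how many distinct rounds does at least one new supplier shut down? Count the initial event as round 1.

Round 1 — Myriad shuts down (initial).
  Ember: +30 → 30 < 70
  Helix: +40 → 40 ≥ 40
Round 2 — Helix shuts down.
  Delta: +70 → 70 ≥ 40
Round 3 — Delta shuts down.
  Kestrel: +60 → 60 < 80
  Prism: +90 → 90 ≥ 50
Round 4 — Prism shuts down.
  Ember: +40 → 70 ≥ 70
  Kestrel: +80 → 140 ≥ 80
  Lumen: +10 → 10 < 50
Round 5 — Ember, Kestrel shut down.
No further shutdowns.

5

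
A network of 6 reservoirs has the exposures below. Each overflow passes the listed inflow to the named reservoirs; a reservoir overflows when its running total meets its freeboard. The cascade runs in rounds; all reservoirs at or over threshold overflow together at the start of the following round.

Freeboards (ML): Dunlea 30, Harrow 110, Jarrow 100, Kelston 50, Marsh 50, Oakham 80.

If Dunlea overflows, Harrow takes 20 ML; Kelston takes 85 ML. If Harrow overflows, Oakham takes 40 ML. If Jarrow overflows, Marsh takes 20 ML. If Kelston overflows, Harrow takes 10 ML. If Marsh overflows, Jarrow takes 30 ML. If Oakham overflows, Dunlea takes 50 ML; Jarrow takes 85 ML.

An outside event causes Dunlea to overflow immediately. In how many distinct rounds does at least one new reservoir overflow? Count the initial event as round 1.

Round 1 — Dunlea overflows (initial).
  Harrow: +20 → 20 < 110
  Kelston: +85 → 85 ≥ 50
Round 2 — Kelston overflows.
  Harrow: +10 → 30 < 110
No further overflows.

2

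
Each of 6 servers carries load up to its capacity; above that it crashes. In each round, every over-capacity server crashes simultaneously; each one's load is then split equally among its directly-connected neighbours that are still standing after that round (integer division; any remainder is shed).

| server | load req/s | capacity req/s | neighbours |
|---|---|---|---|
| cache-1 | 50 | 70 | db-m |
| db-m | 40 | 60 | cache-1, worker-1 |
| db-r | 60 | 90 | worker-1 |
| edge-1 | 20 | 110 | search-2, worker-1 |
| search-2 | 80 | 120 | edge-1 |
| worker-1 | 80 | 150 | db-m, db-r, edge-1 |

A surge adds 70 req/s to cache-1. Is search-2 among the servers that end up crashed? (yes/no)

yes

Round 1 — cache-1 at 120 > 70. cache-1 crashes.
  cache-1 sheds 120 req/s to db-m: 120 each.
    db-m: 40+120 = 160 > 60
Round 2 — db-m crashes.
  db-m sheds 160 req/s to worker-1: 160 each.
    worker-1: 80+160 = 240 > 150
Round 3 — worker-1 crashes.
  worker-1 sheds 240 req/s to db-r, edge-1: 120 each.
    db-r: 60+120 = 180 > 90
    edge-1: 20+120 = 140 > 110
Round 4 — db-r, edge-1 crash.
  db-r sheds 180 req/s: no online neighbours, lost.
  edge-1 sheds 140 req/s to search-2: 140 each.
    search-2: 80+140 = 220 > 120
Round 5 — search-2 crashes.
  search-2 sheds 220 req/s: no online neighbours, lost.
No further crashes.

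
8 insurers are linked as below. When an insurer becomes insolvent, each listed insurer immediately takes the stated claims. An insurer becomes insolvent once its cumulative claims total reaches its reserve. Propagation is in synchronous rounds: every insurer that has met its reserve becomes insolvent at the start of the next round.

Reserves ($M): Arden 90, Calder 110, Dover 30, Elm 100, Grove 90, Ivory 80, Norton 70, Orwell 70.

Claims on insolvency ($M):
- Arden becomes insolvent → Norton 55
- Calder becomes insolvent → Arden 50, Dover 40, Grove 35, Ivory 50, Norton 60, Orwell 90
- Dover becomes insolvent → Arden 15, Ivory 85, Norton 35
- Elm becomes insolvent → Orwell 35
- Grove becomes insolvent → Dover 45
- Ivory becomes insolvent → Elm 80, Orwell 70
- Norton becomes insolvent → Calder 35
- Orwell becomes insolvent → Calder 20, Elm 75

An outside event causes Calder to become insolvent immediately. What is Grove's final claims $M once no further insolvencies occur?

35

Round 1 — Calder becomes insolvent (initial).
  Arden: +50 → 50 < 90
  Dover: +40 → 40 ≥ 30
  Grove: +35 → 35 < 90
  Ivory: +50 → 50 < 80
  Norton: +60 → 60 < 70
  Orwell: +90 → 90 ≥ 70
Round 2 — Dover, Orwell become insolvent.
  Arden: +15 → 65 < 90
  Elm: +75 → 75 < 100
  Ivory: +85 → 135 ≥ 80
  Norton: +35 → 95 ≥ 70
Round 3 — Ivory, Norton become insolvent.
  Elm: +80 → 155 ≥ 100
Round 4 — Elm becomes insolvent.
No further insolvencies.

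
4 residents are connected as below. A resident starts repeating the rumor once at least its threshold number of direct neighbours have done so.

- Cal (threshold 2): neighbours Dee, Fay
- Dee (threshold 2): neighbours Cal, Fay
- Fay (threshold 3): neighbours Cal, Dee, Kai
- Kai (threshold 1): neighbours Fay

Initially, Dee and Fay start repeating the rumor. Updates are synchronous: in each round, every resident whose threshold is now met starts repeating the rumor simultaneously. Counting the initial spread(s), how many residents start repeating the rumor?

Round 1 — Dee, Fay start repeating the rumor (initial).
Round 2 — checking thresholds:
  Cal: 2 of 2 neighbours ≥ 2, starts repeating the rumor.
  Kai: 1 of 1 neighbours ≥ 1, starts repeating the rumor.
Round 3 — no new spreads; cascade stops.

4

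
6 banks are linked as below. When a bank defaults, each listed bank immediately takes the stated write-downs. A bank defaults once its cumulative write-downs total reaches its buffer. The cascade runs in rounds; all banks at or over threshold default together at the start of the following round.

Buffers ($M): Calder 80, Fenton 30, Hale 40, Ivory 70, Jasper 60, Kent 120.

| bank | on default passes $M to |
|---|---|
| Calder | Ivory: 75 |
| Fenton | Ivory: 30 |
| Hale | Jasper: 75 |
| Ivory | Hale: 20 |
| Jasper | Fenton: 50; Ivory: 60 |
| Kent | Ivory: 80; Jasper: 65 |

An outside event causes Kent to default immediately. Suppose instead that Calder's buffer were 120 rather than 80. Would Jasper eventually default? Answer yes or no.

With Calder's buffer at 120:
Round 1 — Kent defaults (initial).
  Ivory: +80 → 80 ≥ 70
  Jasper: +65 → 65 ≥ 60
Round 2 — Ivory, Jasper default.
  Fenton: +50 → 50 ≥ 30
  Hale: +20 → 20 < 40
Round 3 — Fenton defaults.
No further defaults.

yes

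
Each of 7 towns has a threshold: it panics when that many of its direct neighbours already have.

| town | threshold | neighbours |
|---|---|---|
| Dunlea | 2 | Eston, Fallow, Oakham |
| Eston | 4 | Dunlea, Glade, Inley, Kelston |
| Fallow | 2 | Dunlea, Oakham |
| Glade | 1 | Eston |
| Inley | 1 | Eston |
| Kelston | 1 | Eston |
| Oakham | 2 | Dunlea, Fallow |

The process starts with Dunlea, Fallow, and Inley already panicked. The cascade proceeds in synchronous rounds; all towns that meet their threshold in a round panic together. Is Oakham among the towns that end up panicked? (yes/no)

yes

Round 1 — Dunlea, Fallow, Inley panic (initial).
Round 2 — checking thresholds:
  Eston: 2 of 4 neighbours < 4, not yet.
  Oakham: 2 of 2 neighbours ≥ 2, panics.
Round 3 — no new panics; cascade stops.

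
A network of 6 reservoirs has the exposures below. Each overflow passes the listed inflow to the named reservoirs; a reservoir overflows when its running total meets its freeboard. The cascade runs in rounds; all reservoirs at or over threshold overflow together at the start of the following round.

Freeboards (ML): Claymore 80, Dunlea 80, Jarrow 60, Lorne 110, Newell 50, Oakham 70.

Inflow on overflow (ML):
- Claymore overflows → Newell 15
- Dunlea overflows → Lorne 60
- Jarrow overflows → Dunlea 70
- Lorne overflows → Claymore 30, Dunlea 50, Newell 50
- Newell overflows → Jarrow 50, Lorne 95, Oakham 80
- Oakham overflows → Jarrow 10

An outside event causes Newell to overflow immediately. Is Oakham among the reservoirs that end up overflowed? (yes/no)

yes

Round 1 — Newell overflows (initial).
  Jarrow: +50 → 50 < 60
  Lorne: +95 → 95 < 110
  Oakham: +80 → 80 ≥ 70
Round 2 — Oakham overflows.
  Jarrow: +10 → 60 ≥ 60
Round 3 — Jarrow overflows.
  Dunlea: +70 → 70 < 80
No further overflows.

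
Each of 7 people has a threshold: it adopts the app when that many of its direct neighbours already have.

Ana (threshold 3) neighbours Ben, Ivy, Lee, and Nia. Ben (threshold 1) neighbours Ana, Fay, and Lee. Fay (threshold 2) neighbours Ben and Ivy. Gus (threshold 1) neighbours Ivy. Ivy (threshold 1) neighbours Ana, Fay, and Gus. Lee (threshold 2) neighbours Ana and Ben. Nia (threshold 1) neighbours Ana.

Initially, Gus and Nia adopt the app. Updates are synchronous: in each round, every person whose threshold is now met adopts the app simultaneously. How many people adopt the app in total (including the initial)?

3

Round 1 — Gus, Nia adopt the app (initial).
Round 2 — checking thresholds:
  Ana: 1 of 4 neighbours < 3, below threshold.
  Ivy: 1 of 3 neighbours ≥ 1, adopts the app.
Round 3 — no new adoptions; cascade stops.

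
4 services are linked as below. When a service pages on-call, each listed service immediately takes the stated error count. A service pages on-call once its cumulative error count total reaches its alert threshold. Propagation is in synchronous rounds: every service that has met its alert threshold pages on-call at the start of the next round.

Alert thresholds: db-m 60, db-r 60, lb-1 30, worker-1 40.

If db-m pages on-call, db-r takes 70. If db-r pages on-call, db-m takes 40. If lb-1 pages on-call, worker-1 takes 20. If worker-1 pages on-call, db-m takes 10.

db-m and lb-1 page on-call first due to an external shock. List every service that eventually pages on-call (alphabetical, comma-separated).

Round 1 — db-m, lb-1 page on-call (initial).
  db-r: +70 → 70 ≥ 60
  worker-1: +20 → 20 < 40
Round 2 — db-r pages on-call.
No further pages.

db-m, db-r, lb-1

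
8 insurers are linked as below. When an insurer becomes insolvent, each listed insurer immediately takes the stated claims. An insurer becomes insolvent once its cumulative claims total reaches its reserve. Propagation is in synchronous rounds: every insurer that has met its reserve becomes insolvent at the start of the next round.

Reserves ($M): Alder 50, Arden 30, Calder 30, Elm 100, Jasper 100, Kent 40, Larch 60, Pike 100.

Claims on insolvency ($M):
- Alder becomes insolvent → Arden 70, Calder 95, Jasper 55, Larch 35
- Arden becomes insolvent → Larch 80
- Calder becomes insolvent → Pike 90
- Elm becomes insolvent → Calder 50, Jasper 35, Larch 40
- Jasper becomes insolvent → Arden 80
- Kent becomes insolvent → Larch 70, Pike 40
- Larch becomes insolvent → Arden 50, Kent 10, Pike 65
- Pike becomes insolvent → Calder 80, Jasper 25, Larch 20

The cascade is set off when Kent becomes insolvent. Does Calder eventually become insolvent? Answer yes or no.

yes

Round 1 — Kent becomes insolvent (initial).
  Larch: +70 → 70 ≥ 60
  Pike: +40 → 40 < 100
Round 2 — Larch becomes insolvent.
  Arden: +50 → 50 ≥ 30
  Pike: +65 → 105 ≥ 100
Round 3 — Arden, Pike become insolvent.
  Calder: +80 → 80 ≥ 30
  Jasper: +25 → 25 < 100
Round 4 — Calder becomes insolvent.
No further insolvencies.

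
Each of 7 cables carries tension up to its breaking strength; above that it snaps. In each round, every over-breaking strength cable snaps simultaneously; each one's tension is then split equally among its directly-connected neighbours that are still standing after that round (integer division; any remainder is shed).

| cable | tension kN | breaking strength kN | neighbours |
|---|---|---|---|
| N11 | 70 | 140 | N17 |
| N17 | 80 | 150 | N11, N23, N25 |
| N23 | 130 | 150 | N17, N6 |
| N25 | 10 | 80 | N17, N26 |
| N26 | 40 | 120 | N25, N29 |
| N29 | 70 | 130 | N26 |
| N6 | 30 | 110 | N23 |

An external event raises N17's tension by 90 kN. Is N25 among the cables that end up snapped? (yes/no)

Round 1 — N17 at 170 > 150. N17 snaps.
  N17 sheds 170 kN to N11, N23, N25: 56 each (2 lost).
    N11: 70+56 = 126 ≤ 140
    N23: 130+56 = 186 > 150
    N25: 10+56 = 66 ≤ 80
Round 2 — N23 snaps.
  N23 sheds 186 kN to N6: 186 each.
    N6: 30+186 = 216 > 110
Round 3 — N6 snaps.
  N6 sheds 216 kN: no online neighbours, lost.
No further breaks.

no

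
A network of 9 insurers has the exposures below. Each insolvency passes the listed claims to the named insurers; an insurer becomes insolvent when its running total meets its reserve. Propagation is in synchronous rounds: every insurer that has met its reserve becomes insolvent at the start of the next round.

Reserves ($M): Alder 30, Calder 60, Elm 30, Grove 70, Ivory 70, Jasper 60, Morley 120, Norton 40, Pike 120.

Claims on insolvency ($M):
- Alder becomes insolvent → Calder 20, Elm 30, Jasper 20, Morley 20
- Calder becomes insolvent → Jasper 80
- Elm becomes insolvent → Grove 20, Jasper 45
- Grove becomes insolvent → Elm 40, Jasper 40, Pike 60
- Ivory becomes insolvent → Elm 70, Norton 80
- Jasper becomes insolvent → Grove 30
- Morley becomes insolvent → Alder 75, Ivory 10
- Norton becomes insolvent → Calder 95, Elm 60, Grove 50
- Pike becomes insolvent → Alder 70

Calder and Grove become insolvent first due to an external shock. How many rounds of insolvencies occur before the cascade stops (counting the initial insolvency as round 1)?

2

Round 1 — Calder, Grove become insolvent (initial).
  Elm: +40 → 40 ≥ 30
  Jasper: +80+40 → 120 ≥ 60
  Pike: +60 → 60 < 120
Round 2 — Elm, Jasper become insolvent.
No further insolvencies.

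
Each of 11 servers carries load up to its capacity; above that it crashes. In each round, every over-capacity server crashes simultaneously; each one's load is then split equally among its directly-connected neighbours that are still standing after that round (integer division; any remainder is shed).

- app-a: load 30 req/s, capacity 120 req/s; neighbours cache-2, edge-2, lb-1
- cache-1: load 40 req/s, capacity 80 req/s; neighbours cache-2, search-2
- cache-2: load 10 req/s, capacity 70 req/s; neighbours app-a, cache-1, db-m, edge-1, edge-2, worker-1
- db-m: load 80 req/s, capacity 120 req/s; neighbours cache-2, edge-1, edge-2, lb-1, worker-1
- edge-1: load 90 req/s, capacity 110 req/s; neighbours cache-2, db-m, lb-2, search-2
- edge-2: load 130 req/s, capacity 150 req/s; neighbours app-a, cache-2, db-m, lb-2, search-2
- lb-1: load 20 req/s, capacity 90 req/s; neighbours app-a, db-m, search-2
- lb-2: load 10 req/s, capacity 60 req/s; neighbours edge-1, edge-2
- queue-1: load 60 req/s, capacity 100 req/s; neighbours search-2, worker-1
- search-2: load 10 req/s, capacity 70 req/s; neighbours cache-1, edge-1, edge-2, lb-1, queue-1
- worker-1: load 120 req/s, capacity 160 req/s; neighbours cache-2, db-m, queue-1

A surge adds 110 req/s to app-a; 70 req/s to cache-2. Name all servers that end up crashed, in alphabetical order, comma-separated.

Round 1 — app-a at 140 > 120; cache-2 at 80 > 70. app-a, cache-2 crash.
  app-a sheds 140 req/s to edge-2, lb-1: 70 each.
    edge-2: 130+70 = 200 > 150
    lb-1: 20+70 = 90 ≤ 90
  cache-2 sheds 80 req/s to cache-1, db-m, edge-1, edge-2, worker-1: 16 each.
    cache-1: 40+16 = 56 ≤ 80
    db-m: 80+16 = 96 ≤ 120
    edge-1: 90+16 = 106 ≤ 110
    edge-2: 200+16 = 216 > 150
    worker-1: 120+16 = 136 ≤ 160
Round 2 — edge-2 crashes.
  edge-2 sheds 216 req/s to db-m, lb-2, search-2: 72 each.
    db-m: 96+72 = 168 > 120
    lb-2: 10+72 = 82 > 60
    search-2: 10+72 = 82 > 70
Round 3 — db-m, lb-2, search-2 crash.
  db-m sheds 168 req/s to edge-1, lb-1, worker-1: 56 each.
    edge-1: 106+56 = 162 > 110
    lb-1: 90+56 = 146 > 90
    worker-1: 136+56 = 192 > 160
  lb-2 sheds 82 req/s to edge-1: 82 each.
    edge-1: 162+82 = 244 > 110
  search-2 sheds 82 req/s to cache-1, edge-1, lb-1, queue-1: 20 each (2 lost).
    cache-1: 56+20 = 76 ≤ 80
    edge-1: 244+20 = 264 > 110
    lb-1: 146+20 = 166 > 90
    queue-1: 60+20 = 80 ≤ 100
Round 4 — edge-1, lb-1, worker-1 crash.
  edge-1 sheds 264 req/s: no online neighbours, lost.
  lb-1 sheds 166 req/s: no online neighbours, lost.
  worker-1 sheds 192 req/s to queue-1: 192 each.
    queue-1: 80+192 = 272 > 100
Round 5 — queue-1 crashes.
  queue-1 sheds 272 req/s: no online neighbours, lost.
No further crashes.

app-a, cache-2, db-m, edge-1, edge-2, lb-1, lb-2, queue-1, search-2, worker-1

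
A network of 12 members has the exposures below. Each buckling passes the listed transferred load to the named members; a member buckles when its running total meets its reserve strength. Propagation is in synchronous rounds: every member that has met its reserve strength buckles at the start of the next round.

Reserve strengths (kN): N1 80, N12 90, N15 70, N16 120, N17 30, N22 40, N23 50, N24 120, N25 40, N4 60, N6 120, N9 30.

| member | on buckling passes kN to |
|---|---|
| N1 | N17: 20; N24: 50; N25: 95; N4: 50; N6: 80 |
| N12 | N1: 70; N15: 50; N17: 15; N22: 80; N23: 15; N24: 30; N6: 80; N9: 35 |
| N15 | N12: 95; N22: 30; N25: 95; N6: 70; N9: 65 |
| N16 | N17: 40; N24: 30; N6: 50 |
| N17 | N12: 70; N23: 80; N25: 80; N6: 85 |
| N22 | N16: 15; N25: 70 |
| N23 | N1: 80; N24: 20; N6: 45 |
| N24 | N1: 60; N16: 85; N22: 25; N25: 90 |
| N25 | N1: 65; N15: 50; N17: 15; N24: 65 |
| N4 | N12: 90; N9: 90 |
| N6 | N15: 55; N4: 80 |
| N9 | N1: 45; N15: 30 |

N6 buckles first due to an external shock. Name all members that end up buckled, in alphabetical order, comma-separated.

N1, N12, N15, N17, N22, N23, N24, N25, N4, N6, N9

Round 1 — N6 buckles (initial).
  N15: +55 → 55 < 70
  N4: +80 → 80 ≥ 60
Round 2 — N4 buckles.
  N12: +90 → 90 ≥ 90
  N9: +90 → 90 ≥ 30
Round 3 — N12, N9 buckle.
  N1: +70+45 → 115 ≥ 80
  N15: +50+30 → 135 ≥ 70
  N17: +15 → 15 < 30
  N22: +80 → 80 ≥ 40
  N23: +15 → 15 < 50
  N24: +30 → 30 < 120
Round 4 — N1, N15, N22 buckle.
  N16: +15 → 15 < 120
  N17: +20 → 35 ≥ 30
  N24: +50 → 80 < 120
  N25: +95+95+70 → 260 ≥ 40
Round 5 — N17, N25 buckle.
  N23: +80 → 95 ≥ 50
  N24: +65 → 145 ≥ 120
Round 6 — N23, N24 buckle.
  N16: +85 → 100 < 120
No further bucklings.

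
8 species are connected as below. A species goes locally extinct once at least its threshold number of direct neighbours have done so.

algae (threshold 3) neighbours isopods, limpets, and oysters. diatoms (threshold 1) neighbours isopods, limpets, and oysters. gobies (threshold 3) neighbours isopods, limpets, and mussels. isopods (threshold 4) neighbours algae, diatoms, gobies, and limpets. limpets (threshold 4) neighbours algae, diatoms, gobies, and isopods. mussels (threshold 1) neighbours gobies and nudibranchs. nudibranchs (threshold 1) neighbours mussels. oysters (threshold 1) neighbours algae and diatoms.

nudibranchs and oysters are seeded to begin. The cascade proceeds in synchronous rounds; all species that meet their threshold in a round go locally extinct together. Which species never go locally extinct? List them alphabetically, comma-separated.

Round 1 — nudibranchs, oysters go locally extinct (initial).
Round 2 — checking thresholds:
  algae: 1 of 3 neighbours < 3, not yet.
  diatoms: 1 of 3 neighbours ≥ 1, goes locally extinct.
  mussels: 1 of 2 neighbours ≥ 1, goes locally extinct.
Round 3 — no new extinctions; cascade stops.

algae, gobies, isopods, limpets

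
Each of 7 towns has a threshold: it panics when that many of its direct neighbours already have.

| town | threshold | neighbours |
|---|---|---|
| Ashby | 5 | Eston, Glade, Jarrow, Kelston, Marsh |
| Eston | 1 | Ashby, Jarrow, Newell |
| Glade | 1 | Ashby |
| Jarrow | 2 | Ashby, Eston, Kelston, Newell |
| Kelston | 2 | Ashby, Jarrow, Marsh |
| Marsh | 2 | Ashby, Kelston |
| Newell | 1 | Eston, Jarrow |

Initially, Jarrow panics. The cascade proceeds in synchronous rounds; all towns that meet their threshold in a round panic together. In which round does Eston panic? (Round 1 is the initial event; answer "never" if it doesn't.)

2

Round 1 — Jarrow panics (initial).
Round 2 — checking thresholds:
  Ashby: 1 of 5 neighbours < 5, below threshold.
  Eston: 1 of 3 neighbours ≥ 1, panics.
  Kelston: 1 of 3 neighbours < 2, below threshold.
  Newell: 1 of 2 neighbours ≥ 1, panics.
Round 3 — no new panics; cascade stops.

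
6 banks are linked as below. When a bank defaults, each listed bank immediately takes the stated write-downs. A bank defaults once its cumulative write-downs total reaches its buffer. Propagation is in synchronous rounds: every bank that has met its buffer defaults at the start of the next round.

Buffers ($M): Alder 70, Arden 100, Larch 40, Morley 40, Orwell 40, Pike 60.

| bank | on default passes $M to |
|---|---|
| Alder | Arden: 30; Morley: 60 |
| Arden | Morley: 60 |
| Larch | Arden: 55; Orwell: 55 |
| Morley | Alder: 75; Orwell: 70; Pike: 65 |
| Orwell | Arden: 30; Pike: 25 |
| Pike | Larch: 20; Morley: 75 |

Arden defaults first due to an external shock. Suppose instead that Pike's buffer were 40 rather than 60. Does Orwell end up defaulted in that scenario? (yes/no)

With Pike's buffer at 40:
Round 1 — Arden defaults (initial).
  Morley: +60 → 60 ≥ 40
Round 2 — Morley defaults.
  Alder: +75 → 75 ≥ 70
  Orwell: +70 → 70 ≥ 40
  Pike: +65 → 65 ≥ 40
Round 3 — Alder, Orwell, Pike default.
  Larch: +20 → 20 < 40
No further defaults.

yes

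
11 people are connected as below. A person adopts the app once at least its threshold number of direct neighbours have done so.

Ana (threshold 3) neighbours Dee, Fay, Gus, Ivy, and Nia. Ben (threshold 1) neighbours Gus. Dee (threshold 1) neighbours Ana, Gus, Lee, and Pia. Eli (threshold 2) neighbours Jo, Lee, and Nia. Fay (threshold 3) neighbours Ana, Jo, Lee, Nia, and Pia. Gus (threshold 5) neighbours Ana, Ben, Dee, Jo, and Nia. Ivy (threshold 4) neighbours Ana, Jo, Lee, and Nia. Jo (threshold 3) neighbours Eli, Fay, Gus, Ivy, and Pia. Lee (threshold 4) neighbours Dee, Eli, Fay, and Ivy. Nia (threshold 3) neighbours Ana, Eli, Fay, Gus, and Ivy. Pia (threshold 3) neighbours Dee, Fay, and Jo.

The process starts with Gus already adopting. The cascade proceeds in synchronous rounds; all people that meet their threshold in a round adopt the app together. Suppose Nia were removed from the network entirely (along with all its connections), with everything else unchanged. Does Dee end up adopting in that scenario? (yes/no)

yes

With Nia removed:
Round 1 — Gus adopts the app (initial).
Round 2 — checking thresholds:
  Ana: 1 of 4 neighbours < 3, holds.
  Ben: 1 of 1 neighbours ≥ 1, adopts the app.
  Dee: 1 of 4 neighbours ≥ 1, adopts the app.
  Jo: 1 of 5 neighbours < 3, holds.
Round 3 — no new adoptions; cascade stops.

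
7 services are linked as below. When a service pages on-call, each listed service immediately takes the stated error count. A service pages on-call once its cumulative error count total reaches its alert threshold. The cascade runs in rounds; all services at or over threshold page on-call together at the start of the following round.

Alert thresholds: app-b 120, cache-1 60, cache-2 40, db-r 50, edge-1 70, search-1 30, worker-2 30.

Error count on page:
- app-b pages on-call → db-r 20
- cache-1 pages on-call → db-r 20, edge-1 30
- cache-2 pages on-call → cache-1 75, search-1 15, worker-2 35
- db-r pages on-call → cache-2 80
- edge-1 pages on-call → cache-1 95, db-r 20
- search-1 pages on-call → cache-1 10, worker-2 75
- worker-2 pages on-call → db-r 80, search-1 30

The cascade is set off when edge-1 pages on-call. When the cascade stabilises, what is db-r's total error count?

40

Round 1 — edge-1 pages on-call (initial).
  cache-1: +95 → 95 ≥ 60
  db-r: +20 → 20 < 50
Round 2 — cache-1 pages on-call.
  db-r: +20 → 40 < 50
No further pages.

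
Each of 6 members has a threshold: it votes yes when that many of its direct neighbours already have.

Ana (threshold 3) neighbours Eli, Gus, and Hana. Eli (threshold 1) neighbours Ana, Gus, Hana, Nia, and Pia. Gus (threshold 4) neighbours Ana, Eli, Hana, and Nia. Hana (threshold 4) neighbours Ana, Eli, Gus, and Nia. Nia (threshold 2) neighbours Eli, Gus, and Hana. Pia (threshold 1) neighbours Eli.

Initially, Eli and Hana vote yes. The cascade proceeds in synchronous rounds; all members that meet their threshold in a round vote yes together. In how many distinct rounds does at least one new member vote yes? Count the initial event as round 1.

2

Round 1 — Eli, Hana vote yes (initial).
Round 2 — checking thresholds:
  Ana: 2 of 3 neighbours < 3, holds.
  Gus: 2 of 4 neighbours < 4, holds.
  Nia: 2 of 3 neighbours ≥ 2, votes yes.
  Pia: 1 of 1 neighbours ≥ 1, votes yes.
Round 3 — no new yes votes; cascade stops.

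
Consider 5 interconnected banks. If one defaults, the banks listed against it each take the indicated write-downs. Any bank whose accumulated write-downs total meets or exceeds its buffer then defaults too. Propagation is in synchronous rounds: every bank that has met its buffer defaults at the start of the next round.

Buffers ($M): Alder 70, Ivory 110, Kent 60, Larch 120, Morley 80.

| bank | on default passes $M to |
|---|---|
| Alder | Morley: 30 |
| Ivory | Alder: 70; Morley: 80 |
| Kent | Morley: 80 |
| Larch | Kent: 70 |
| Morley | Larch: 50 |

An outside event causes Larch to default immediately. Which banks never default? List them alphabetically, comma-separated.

Alder, Ivory

Round 1 — Larch defaults (initial).
  Kent: +70 → 70 ≥ 60
Round 2 — Kent defaults.
  Morley: +80 → 80 ≥ 80
Round 3 — Morley defaults.
No further defaults.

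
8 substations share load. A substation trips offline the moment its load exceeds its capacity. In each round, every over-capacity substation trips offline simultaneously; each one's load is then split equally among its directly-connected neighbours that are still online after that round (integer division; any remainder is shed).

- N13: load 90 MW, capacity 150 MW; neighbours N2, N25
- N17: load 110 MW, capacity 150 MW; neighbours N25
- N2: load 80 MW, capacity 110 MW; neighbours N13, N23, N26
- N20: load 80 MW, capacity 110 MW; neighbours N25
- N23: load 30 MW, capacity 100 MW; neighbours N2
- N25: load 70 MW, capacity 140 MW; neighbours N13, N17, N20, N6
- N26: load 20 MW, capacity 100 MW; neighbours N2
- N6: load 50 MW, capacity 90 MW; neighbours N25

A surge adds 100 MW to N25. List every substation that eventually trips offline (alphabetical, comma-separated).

Round 1 — N25 at 170 > 140. N25 trips offline.
  N25 sheds 170 MW to N13, N17, N20, N6: 42 each (2 lost).
    N13: 90+42 = 132 ≤ 150
    N17: 110+42 = 152 > 150
    N20: 80+42 = 122 > 110
    N6: 50+42 = 92 > 90
Round 2 — N17, N20, N6 trip offline.
  N17 sheds 152 MW: no online neighbours, lost.
  N20 sheds 122 MW: no online neighbours, lost.
  N6 sheds 92 MW: no online neighbours, lost.
No further trips.

N17, N20, N25, N6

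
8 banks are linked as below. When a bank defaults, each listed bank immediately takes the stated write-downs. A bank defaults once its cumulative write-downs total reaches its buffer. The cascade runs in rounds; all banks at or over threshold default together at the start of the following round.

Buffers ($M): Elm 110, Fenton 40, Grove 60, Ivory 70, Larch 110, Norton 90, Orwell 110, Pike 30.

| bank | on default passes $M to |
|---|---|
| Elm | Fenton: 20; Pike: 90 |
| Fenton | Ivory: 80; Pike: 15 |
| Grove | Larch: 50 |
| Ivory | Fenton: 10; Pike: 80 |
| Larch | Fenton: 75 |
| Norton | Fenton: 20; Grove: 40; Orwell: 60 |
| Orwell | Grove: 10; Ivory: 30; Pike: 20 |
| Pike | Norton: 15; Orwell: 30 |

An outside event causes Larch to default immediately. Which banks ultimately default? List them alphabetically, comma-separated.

Round 1 — Larch defaults (initial).
  Fenton: +75 → 75 ≥ 40
Round 2 — Fenton defaults.
  Ivory: +80 → 80 ≥ 70
  Pike: +15 → 15 < 30
Round 3 — Ivory defaults.
  Pike: +80 → 95 ≥ 30
Round 4 — Pike defaults.
  Norton: +15 → 15 < 90
  Orwell: +30 → 30 < 110
No further defaults.

Fenton, Ivory, Larch, Pike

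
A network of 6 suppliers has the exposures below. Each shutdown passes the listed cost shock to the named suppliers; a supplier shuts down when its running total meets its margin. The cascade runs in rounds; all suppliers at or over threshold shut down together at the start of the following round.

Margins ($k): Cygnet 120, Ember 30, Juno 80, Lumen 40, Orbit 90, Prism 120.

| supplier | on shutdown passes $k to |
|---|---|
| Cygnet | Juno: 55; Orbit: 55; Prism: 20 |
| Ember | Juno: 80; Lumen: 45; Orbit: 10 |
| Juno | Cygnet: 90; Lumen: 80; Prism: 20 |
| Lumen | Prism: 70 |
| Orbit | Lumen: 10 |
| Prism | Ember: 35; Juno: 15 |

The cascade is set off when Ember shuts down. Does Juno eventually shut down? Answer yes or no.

Round 1 — Ember shuts down (initial).
  Juno: +80 → 80 ≥ 80
  Lumen: +45 → 45 ≥ 40
  Orbit: +10 → 10 < 90
Round 2 — Juno, Lumen shut down.
  Cygnet: +90 → 90 < 120
  Prism: +20+70 → 90 < 120
No further shutdowns.

yes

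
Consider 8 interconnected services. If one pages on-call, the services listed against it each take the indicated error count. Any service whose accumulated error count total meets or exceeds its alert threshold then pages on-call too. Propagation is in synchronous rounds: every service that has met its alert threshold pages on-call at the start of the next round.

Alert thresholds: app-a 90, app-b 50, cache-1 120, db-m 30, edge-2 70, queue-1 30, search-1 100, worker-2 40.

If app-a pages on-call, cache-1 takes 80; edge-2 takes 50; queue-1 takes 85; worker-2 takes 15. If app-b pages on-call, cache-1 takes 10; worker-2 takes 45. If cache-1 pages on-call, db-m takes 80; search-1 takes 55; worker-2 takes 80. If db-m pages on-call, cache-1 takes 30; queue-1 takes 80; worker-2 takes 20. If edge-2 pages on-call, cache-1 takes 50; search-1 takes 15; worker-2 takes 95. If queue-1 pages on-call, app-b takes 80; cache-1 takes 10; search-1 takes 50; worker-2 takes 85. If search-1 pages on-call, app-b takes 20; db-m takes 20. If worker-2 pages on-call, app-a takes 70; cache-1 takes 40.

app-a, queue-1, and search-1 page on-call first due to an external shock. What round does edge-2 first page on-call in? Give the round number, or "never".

never

Round 1 — app-a, queue-1, search-1 page on-call (initial).
  app-b: +80+20 → 100 ≥ 50
  cache-1: +80+10 → 90 < 120
  db-m: +20 → 20 < 30
  edge-2: +50 → 50 < 70
  worker-2: +15+85 → 100 ≥ 40
Round 2 — app-b, worker-2 page on-call.
  cache-1: +10+40 → 140 ≥ 120
Round 3 — cache-1 pages on-call.
  db-m: +80 → 100 ≥ 30
Round 4 — db-m pages on-call.
No further pages.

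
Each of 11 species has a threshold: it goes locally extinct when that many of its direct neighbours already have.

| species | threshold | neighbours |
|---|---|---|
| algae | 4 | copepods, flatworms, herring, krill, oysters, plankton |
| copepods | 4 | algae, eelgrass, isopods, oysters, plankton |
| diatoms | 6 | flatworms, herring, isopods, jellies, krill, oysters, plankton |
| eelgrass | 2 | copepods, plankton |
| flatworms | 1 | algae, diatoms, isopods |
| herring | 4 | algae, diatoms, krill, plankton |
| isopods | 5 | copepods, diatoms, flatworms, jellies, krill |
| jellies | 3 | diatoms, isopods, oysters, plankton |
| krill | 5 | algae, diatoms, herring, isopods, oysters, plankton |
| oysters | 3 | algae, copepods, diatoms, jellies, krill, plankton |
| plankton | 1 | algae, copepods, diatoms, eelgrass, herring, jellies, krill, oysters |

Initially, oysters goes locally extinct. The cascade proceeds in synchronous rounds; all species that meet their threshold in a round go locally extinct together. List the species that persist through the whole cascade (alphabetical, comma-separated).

algae, copepods, diatoms, eelgrass, flatworms, herring, isopods, jellies, krill

Round 1 — oysters goes locally extinct (initial).
Round 2 — checking thresholds:
  algae: 1 of 6 neighbours < 4, below threshold.
  copepods: 1 of 5 neighbours < 4, below threshold.
  diatoms: 1 of 7 neighbours < 6, below threshold.
  jellies: 1 of 4 neighbours < 3, below threshold.
  krill: 1 of 6 neighbours < 5, below threshold.
  plankton: 1 of 8 neighbours ≥ 1, goes locally extinct.
Round 3 — no new extinctions; cascade stops.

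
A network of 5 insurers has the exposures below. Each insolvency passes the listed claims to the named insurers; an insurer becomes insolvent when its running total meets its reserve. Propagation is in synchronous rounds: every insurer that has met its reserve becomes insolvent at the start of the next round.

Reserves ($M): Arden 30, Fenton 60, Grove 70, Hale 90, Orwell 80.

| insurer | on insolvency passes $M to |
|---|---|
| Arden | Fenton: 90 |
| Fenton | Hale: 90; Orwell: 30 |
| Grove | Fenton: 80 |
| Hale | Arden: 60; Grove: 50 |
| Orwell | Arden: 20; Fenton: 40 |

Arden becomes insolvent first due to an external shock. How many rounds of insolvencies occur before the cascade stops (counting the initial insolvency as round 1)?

Round 1 — Arden becomes insolvent (initial).
  Fenton: +90 → 90 ≥ 60
Round 2 — Fenton becomes insolvent.
  Hale: +90 → 90 ≥ 90
  Orwell: +30 → 30 < 80
Round 3 — Hale becomes insolvent.
  Grove: +50 → 50 < 70
No further insolvencies.

3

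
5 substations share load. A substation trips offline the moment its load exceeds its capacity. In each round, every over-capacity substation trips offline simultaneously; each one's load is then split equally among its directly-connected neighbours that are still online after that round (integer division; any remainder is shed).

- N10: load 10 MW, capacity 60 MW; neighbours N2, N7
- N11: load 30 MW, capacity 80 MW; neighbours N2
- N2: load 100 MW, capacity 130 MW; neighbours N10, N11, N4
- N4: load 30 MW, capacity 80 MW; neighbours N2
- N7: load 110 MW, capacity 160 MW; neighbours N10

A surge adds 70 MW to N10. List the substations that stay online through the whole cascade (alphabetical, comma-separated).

Round 1 — N10 at 80 > 60. N10 trips offline.
  N10 sheds 80 MW to N2, N7: 40 each.
    N2: 100+40 = 140 > 130
    N7: 110+40 = 150 ≤ 160
Round 2 — N2 trips offline.
  N2 sheds 140 MW to N11, N4: 70 each.
    N11: 30+70 = 100 > 80
    N4: 30+70 = 100 > 80
Round 3 — N11, N4 trip offline.
  N11 sheds 100 MW: no online neighbours, lost.
  N4 sheds 100 MW: no online neighbours, lost.
No further trips.

N7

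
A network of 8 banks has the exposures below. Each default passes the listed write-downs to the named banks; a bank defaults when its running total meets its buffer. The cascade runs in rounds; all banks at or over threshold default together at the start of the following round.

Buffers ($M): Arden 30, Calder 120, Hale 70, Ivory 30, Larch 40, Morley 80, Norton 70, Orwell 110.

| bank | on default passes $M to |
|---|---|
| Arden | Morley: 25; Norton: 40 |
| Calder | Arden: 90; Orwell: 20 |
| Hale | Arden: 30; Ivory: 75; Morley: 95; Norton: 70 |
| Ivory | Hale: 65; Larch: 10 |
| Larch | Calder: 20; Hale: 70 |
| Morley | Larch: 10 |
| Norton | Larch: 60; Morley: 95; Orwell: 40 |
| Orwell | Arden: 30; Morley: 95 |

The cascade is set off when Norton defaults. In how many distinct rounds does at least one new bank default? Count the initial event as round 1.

4

Round 1 — Norton defaults (initial).
  Larch: +60 → 60 ≥ 40
  Morley: +95 → 95 ≥ 80
  Orwell: +40 → 40 < 110
Round 2 — Larch, Morley default.
  Calder: +20 → 20 < 120
  Hale: +70 → 70 ≥ 70
Round 3 — Hale defaults.
  Arden: +30 → 30 ≥ 30
  Ivory: +75 → 75 ≥ 30
Round 4 — Arden, Ivory default.
No further defaults.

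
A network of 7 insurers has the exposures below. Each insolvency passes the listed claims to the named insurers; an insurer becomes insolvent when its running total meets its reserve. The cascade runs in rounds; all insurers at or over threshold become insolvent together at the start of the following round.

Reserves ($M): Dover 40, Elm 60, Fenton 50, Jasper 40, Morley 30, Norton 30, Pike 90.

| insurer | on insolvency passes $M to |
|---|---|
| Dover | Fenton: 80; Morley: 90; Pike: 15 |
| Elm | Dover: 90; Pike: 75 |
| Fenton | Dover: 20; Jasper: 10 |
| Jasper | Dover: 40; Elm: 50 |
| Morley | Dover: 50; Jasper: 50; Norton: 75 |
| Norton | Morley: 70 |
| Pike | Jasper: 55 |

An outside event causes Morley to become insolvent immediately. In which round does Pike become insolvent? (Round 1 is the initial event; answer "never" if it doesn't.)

Round 1 — Morley becomes insolvent (initial).
  Dover: +50 → 50 ≥ 40
  Jasper: +50 → 50 ≥ 40
  Norton: +75 → 75 ≥ 30
Round 2 — Dover, Jasper, Norton become insolvent.
  Elm: +50 → 50 < 60
  Fenton: +80 → 80 ≥ 50
  Pike: +15 → 15 < 90
Round 3 — Fenton becomes insolvent.
No further insolvencies.

never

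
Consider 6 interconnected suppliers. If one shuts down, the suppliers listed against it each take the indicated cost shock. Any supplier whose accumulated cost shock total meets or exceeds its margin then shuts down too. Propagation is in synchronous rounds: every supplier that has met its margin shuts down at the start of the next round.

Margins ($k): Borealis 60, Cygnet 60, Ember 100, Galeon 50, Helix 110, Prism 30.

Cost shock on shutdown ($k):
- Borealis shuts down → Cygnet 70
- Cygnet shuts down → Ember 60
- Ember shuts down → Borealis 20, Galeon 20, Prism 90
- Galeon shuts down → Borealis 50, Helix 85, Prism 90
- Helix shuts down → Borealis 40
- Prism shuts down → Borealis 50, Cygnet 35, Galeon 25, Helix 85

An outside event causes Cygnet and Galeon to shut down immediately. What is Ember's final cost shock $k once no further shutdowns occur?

Round 1 — Cygnet, Galeon shut down (initial).
  Borealis: +50 → 50 < 60
  Ember: +60 → 60 < 100
  Helix: +85 → 85 < 110
  Prism: +90 → 90 ≥ 30
Round 2 — Prism shuts down.
  Borealis: +50 → 100 ≥ 60
  Helix: +85 → 170 ≥ 110
Round 3 — Borealis, Helix shut down.
No further shutdowns.

60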